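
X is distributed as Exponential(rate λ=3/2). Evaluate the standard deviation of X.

For X ~ Exponential(rate λ=3/2):
Var(X) = \frac{4}{9}
SD(X) = √(Var(X)) = √(\frac{4}{9}) = \frac{2}{3}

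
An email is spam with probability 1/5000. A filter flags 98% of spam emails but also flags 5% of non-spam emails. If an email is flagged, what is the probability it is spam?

Let D = the rare event, + = positive/flagged.
P(D) = 1/5000
P(+|D) = 98/100 = 49/50
P(+|D') = 5/100 = 1/20
P(+) = P(+|D)P(D) + P(+|D')P(D')
     = \frac{49}{50} × \frac{1}{5000} + \frac{1}{20} × \frac{4999}{5000}
     = \frac{25093}{500000}
P(D|+) = P(+|D)P(D)/P(+) = \frac{98}{25093}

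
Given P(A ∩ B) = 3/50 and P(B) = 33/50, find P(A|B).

P(A|B) = P(A ∩ B) / P(B)
= (3/50) / (33/50)
= 1/11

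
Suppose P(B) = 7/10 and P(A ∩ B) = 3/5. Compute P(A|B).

P(A|B) = P(A ∩ B) / P(B)
= (3/5) / (7/10)
= 6/7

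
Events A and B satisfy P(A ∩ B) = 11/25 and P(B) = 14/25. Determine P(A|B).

P(A|B) = P(A ∩ B) / P(B)
= (11/25) / (14/25)
= 11/14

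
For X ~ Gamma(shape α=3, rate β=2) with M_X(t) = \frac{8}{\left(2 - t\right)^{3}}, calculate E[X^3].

To find E[X^3], compute M^(3)(0):
M^(1)(t) = \frac{24}{\left(2 - t\right)^{4}}
M^(2)(t) = \frac{96}{\left(2 - t\right)^{5}}
M^(3)(t) = \frac{480}{\left(2 - t\right)^{6}}
M^(3)(0) = \frac{15}{2}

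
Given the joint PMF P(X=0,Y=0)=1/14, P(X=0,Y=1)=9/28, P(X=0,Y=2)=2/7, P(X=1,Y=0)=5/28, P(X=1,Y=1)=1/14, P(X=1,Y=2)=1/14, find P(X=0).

P(X=0) = P(X=0,Y=0) + P(X=0,Y=1) + P(X=0,Y=2)
= 1/14 + 9/28 + 2/7
= 19/28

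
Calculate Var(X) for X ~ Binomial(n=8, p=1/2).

For X ~ Binomial(n=8, p=1/2):
Var(X) = 2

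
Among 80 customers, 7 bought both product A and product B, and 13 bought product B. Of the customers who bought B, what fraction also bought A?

P(A ∩ B) = 7/80
P(B) = 13/80
P(A|B) = P(A ∩ B) / P(B) = (7/80) / (13/80) = 7/13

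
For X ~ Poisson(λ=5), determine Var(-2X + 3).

For X ~ Poisson(λ=5):
Var(X) = 5
Var(-2X + 3) = (-2)² × Var(X) = 4 × 5 = 20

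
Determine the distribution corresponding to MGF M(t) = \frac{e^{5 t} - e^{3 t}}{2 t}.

The MGF M(t) = \frac{e^{5 t} - e^{3 t}}{2 t} is the standard form for the Uniform distribution.
Comparing with the known MGF formula identifies: Uniform(3, 5)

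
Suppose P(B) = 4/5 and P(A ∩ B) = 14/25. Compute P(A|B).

P(A|B) = P(A ∩ B) / P(B)
= (14/25) / (4/5)
= 7/10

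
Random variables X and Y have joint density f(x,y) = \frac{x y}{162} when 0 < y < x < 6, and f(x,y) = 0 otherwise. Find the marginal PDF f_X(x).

f_X(x) = ∫_0^x \frac{x y}{162} dy = \frac{x^{3}}{324}
for 0 < x < 6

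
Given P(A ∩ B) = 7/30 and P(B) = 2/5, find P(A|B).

P(A|B) = P(A ∩ B) / P(B)
= (7/30) / (2/5)
= 7/12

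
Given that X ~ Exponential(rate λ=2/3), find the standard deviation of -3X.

For X ~ Exponential(rate λ=2/3):
Var(X) = \frac{9}{4}
SD(X) = √(Var(X)) = √(\frac{9}{4}) = \frac{3}{2}
SD(-3X) = |-3| × SD(X) = 3 × \frac{3}{2} = \frac{9}{2}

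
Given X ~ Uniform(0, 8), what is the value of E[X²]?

Using the identity E[X²] = Var(X) + (E[X])²:
E[X] = 4
Var(X) = \frac{16}{3}
E[X²] = \frac{16}{3} + (4)²
= \frac{64}{3}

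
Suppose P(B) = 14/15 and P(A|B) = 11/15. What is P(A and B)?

By definition, P(A|B) = P(A ∩ B) / P(B)
So P(A ∩ B) = P(A|B) × P(B)
= 11/15 × 14/15
= 154/225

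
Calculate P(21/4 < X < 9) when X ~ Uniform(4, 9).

P(21/4 < X < 9) = ∫_{21/4}^{9} f(x) dx
where f(x) = \frac{1}{5}
= \frac{3}{4}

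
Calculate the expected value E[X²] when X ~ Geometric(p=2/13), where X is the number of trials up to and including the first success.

Using the identity E[X²] = Var(X) + (E[X])²:
E[X] = \frac{13}{2}
Var(X) = \frac{143}{4}
E[X²] = \frac{143}{4} + (\frac{13}{2})²
= 78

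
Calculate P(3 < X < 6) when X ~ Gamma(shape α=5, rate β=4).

P(3 < X < 6) = ∫_{3}^{6} f(x) dx
where f(x) = \frac{128 x^{4} e^{- 4 x}}{3}
= \frac{-16441 + 1237 e^{12}}{e^{24}}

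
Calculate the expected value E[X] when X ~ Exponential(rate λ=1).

For X ~ Exponential(rate λ=1), the expected value is:
E[X] = 1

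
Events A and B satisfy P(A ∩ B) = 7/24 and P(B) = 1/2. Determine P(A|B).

P(A|B) = P(A ∩ B) / P(B)
= (7/24) / (1/2)
= 7/12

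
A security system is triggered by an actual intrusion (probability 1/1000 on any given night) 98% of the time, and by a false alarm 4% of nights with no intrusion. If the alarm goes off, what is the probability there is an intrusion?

Let D = the rare event, + = positive/flagged.
P(D) = 1/1000
P(+|D) = 98/100 = 49/50
P(+|D') = 4/100 = 1/25
P(+) = P(+|D)P(D) + P(+|D')P(D')
     = \frac{49}{50} × \frac{1}{1000} + \frac{1}{25} × \frac{999}{1000}
     = \frac{2047}{50000}
P(D|+) = P(+|D)P(D)/P(+) = \frac{49}{2047}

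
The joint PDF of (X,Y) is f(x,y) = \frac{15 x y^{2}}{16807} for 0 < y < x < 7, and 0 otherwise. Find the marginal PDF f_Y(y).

f_Y(y) = ∫_y^7 \frac{15 x y^{2}}{16807} dx = \frac{15 y^{2} \left(49 - y^{2}\right)}{33614}
for 0 < y < 7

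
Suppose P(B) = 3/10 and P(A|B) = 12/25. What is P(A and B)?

By definition, P(A|B) = P(A ∩ B) / P(B)
So P(A ∩ B) = P(A|B) × P(B)
= 12/25 × 3/10
= 18/125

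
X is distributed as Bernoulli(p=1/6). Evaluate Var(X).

For X ~ Bernoulli(p=1/6):
Var(X) = \frac{5}{36}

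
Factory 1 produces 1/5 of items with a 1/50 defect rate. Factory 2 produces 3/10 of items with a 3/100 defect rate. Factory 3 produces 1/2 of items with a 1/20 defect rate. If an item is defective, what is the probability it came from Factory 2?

Using Bayes' theorem:
P(F1) = 1/5, P(D|F1) = 1/50
P(F2) = 3/10, P(D|F2) = 3/100
P(F3) = 1/2, P(D|F3) = 1/20
P(D) = P(D|F1)P(F1) + P(D|F2)P(F2) + P(D|F3)P(F3)
     = \frac{19}{500}
P(F2|D) = P(D|F2)P(F2) / P(D)
= \frac{9}{38}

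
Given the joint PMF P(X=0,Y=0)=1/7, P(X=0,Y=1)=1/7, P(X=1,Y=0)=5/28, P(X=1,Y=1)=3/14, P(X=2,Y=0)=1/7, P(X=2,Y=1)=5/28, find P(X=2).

P(X=2) = P(X=2,Y=0) + P(X=2,Y=1)
= 1/7 + 5/28
= 9/28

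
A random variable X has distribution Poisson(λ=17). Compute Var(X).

For X ~ Poisson(λ=17):
Var(X) = 17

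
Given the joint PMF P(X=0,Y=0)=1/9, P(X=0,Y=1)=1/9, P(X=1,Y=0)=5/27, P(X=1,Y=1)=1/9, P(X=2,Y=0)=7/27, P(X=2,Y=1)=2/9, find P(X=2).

P(X=2) = P(X=2,Y=0) + P(X=2,Y=1)
= 7/27 + 2/9
= 13/27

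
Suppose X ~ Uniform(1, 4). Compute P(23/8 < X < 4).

P(23/8 < X < 4) = ∫_{23/8}^{4} f(x) dx
where f(x) = \frac{1}{3}
= \frac{3}{8}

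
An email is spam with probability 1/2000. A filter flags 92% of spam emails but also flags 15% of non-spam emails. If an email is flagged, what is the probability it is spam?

Let D = the rare event, + = positive/flagged.
P(D) = 1/2000
P(+|D) = 92/100 = 23/25
P(+|D') = 15/100 = 3/20
P(+) = P(+|D)P(D) + P(+|D')P(D')
     = \frac{23}{25} × \frac{1}{2000} + \frac{3}{20} × \frac{1999}{2000}
     = \frac{30077}{200000}
P(D|+) = P(+|D)P(D)/P(+) = \frac{92}{30077}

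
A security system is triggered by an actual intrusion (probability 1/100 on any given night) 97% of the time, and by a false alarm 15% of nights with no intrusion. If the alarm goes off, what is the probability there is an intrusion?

Let D = the rare event, + = positive/flagged.
P(D) = 1/100
P(+|D) = 97/100
P(+|D') = 15/100 = 3/20
P(+) = P(+|D)P(D) + P(+|D')P(D')
     = \frac{97}{100} × \frac{1}{100} + \frac{3}{20} × \frac{99}{100}
     = \frac{791}{5000}
P(D|+) = P(+|D)P(D)/P(+) = \frac{97}{1582}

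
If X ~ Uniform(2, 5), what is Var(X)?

For X ~ Uniform(2, 5):
Var(X) = \frac{3}{4}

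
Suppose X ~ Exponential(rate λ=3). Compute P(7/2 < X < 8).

P(7/2 < X < 8) = ∫_{7/2}^{8} f(x) dx
where f(x) = 3 e^{- 3 x}
= - \frac{1}{e^{24}} + e^{- \frac{21}{2}}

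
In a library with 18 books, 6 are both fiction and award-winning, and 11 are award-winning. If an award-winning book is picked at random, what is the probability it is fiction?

P(A ∩ B) = 6/18 = 1/3
P(B) = 11/18
P(A|B) = P(A ∩ B) / P(B) = (1/3) / (11/18) = 6/11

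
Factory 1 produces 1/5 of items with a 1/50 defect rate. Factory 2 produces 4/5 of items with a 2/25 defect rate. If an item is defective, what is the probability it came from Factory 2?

Using Bayes' theorem:
P(F1) = 1/5, P(D|F1) = 1/50
P(F2) = 4/5, P(D|F2) = 2/25
P(D) = P(D|F1)P(F1) + P(D|F2)P(F2)
     = \frac{17}{250}
P(F2|D) = P(D|F2)P(F2) / P(D)
= \frac{16}{17}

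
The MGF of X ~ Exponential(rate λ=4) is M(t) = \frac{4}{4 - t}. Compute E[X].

To find E[X], compute M^(1)(0):
M^(1)(t) = \frac{4}{\left(4 - t\right)^{2}}
M^(1)(0) = \frac{1}{4}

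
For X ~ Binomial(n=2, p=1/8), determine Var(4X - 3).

For X ~ Binomial(n=2, p=1/8):
Var(X) = \frac{7}{32}
Var(4X - 3) = (4)² × Var(X) = 16 × \frac{7}{32} = \frac{7}{2}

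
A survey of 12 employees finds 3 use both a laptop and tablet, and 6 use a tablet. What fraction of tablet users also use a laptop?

P(A ∩ B) = 3/12 = 1/4
P(B) = 6/12 = 1/2
P(A|B) = P(A ∩ B) / P(B) = (1/4) / (1/2) = 1/2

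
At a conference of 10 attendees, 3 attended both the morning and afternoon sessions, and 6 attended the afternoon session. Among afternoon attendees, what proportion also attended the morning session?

P(A ∩ B) = 3/10
P(B) = 6/10 = 3/5
P(A|B) = P(A ∩ B) / P(B) = (3/10) / (3/5) = 1/2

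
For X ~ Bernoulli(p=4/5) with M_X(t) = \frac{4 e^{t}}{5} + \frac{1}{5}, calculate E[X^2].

To find E[X^2], compute M^(2)(0):
M^(1)(t) = \frac{4 e^{t}}{5}
M^(2)(t) = \frac{4 e^{t}}{5}
M^(2)(0) = \frac{4}{5}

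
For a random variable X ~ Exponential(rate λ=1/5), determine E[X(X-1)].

E[X(X-1)] = E[X² - X] = E[X²] - E[X]
E[X] = 5
E[X²] = Var(X) + (E[X])² = 25 + (5)² = 50
E[X(X-1)] = 50 - 5 = 45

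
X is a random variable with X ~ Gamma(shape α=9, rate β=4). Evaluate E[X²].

Using the identity E[X²] = Var(X) + (E[X])²:
E[X] = \frac{9}{4}
Var(X) = \frac{9}{16}
E[X²] = \frac{9}{16} + (\frac{9}{4})²
= \frac{45}{8}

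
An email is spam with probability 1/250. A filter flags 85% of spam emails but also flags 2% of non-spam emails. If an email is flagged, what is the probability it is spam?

Let D = the rare event, + = positive/flagged.
P(D) = 1/250
P(+|D) = 85/100 = 17/20
P(+|D') = 2/100 = 1/50
P(+) = P(+|D)P(D) + P(+|D')P(D')
     = \frac{17}{20} × \frac{1}{250} + \frac{1}{50} × \frac{249}{250}
     = \frac{583}{25000}
P(D|+) = P(+|D)P(D)/P(+) = \frac{85}{583}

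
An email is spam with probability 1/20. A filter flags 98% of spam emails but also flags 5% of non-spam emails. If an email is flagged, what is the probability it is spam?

Let D = the rare event, + = positive/flagged.
P(D) = 1/20
P(+|D) = 98/100 = 49/50
P(+|D') = 5/100 = 1/20
P(+) = P(+|D)P(D) + P(+|D')P(D')
     = \frac{49}{50} × \frac{1}{20} + \frac{1}{20} × \frac{19}{20}
     = \frac{193}{2000}
P(D|+) = P(+|D)P(D)/P(+) = \frac{98}{193}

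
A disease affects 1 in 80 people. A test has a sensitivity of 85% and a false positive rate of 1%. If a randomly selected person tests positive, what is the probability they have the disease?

Let D = the rare event, + = positive/flagged.
P(D) = 1/80
P(+|D) = 85/100 = 17/20
P(+|D') = 1/100
P(+) = P(+|D)P(D) + P(+|D')P(D')
     = \frac{17}{20} × \frac{1}{80} + \frac{1}{100} × \frac{79}{80}
     = \frac{41}{2000}
P(D|+) = P(+|D)P(D)/P(+) = \frac{85}{164}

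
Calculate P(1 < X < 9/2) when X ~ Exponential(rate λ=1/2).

P(1 < X < 9/2) = ∫_{1}^{9/2} f(x) dx
where f(x) = \frac{e^{- \frac{x}{2}}}{2}
= - \frac{1}{e^{\frac{9}{4}}} + e^{- \frac{1}{2}}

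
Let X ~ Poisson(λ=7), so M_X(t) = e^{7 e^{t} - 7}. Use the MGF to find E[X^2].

To find E[X^2], compute M^(2)(0):
M^(1)(t) = 7 e^{t} e^{7 e^{t} - 7}
M^(2)(t) = 49 e^{2 t} e^{7 e^{t} - 7} + 7 e^{t} e^{7 e^{t} - 7}
M^(2)(0) = 56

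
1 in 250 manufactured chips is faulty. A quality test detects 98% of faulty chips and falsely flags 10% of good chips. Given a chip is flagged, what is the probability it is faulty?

Let D = the rare event, + = positive/flagged.
P(D) = 1/250
P(+|D) = 98/100 = 49/50
P(+|D') = 10/100 = 1/10
P(+) = P(+|D)P(D) + P(+|D')P(D')
     = \frac{49}{50} × \frac{1}{250} + \frac{1}{10} × \frac{249}{250}
     = \frac{647}{6250}
P(D|+) = P(+|D)P(D)/P(+) = \frac{49}{1294}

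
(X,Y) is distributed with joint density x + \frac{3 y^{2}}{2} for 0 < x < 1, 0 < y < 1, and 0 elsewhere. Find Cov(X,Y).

E[XY] = ∫∫ xy × f(x,y) dx dy = \frac{17}{48}
E[X] = \frac{7}{12}
E[Y] = \frac{5}{8}
Cov(X,Y) = E[XY] - E[X]E[Y] = - \frac{1}{96}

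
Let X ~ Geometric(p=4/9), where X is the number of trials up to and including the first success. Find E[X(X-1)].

E[X(X-1)] = E[X² - X] = E[X²] - E[X]
E[X] = \frac{9}{4}
E[X²] = Var(X) + (E[X])² = \frac{45}{16} + (\frac{9}{4})² = \frac{63}{8}
E[X(X-1)] = \frac{63}{8} - \frac{9}{4} = \frac{45}{8}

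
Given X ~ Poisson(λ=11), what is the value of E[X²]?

Using the identity E[X²] = Var(X) + (E[X])²:
E[X] = 11
Var(X) = 11
E[X²] = 11 + (11)²
= 132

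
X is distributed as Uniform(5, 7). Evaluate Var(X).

For X ~ Uniform(5, 7):
Var(X) = \frac{1}{3}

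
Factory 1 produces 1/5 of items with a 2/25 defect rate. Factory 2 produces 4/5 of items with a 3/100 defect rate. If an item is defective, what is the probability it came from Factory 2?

Using Bayes' theorem:
P(F1) = 1/5, P(D|F1) = 2/25
P(F2) = 4/5, P(D|F2) = 3/100
P(D) = P(D|F1)P(F1) + P(D|F2)P(F2)
     = \frac{1}{25}
P(F2|D) = P(D|F2)P(F2) / P(D)
= \frac{3}{5}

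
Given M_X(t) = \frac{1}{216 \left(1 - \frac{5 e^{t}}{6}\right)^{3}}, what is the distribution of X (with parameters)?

The MGF M(t) = \frac{1}{216 \left(1 - \frac{5 e^{t}}{6}\right)^{3}} is the standard form for the NegativeBinomial distribution.
Comparing with the known MGF formula identifies: NegBin(r=3, p=1/6), X = failures before r-th success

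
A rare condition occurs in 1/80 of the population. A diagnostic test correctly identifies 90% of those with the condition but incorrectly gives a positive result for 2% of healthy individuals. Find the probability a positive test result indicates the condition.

Let D = the rare event, + = positive/flagged.
P(D) = 1/80
P(+|D) = 90/100 = 9/10
P(+|D') = 2/100 = 1/50
P(+) = P(+|D)P(D) + P(+|D')P(D')
     = \frac{9}{10} × \frac{1}{80} + \frac{1}{50} × \frac{79}{80}
     = \frac{31}{1000}
P(D|+) = P(+|D)P(D)/P(+) = \frac{45}{124}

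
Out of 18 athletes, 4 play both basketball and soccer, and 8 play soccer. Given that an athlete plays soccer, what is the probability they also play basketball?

P(A ∩ B) = 4/18 = 2/9
P(B) = 8/18 = 4/9
P(A|B) = P(A ∩ B) / P(B) = (2/9) / (4/9) = 1/2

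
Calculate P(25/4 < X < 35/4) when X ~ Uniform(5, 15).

P(25/4 < X < 35/4) = ∫_{25/4}^{35/4} f(x) dx
where f(x) = \frac{1}{10}
= \frac{1}{4}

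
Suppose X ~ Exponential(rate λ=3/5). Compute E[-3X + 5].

For X ~ Exponential(rate λ=3/5):
E[X] = \frac{5}{3}
E[-3X + 5] = -3 × E[X] + 5 = 0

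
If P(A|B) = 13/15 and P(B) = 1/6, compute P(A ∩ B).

By definition, P(A|B) = P(A ∩ B) / P(B)
So P(A ∩ B) = P(A|B) × P(B)
= 13/15 × 1/6
= 13/90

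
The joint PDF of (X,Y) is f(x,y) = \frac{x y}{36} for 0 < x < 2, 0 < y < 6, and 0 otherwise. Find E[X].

f_X(x) = ∫_0^6 \frac{x y}{36} dy = \frac{x}{2}
E[X] = ∫_0^2 x × (\frac{x}{2}) dx = \frac{4}{3}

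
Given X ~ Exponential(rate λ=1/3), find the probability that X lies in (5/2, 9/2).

P(5/2 < X < 9/2) = ∫_{5/2}^{9/2} f(x) dx
where f(x) = \frac{e^{- \frac{x}{3}}}{3}
= - \frac{1}{e^{\frac{3}{2}}} + e^{- \frac{5}{6}}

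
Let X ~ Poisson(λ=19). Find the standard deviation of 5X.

For X ~ Poisson(λ=19):
Var(X) = 19
SD(X) = √(Var(X)) = √(19) = \sqrt{19}
SD(5X) = |5| × SD(X) = 5 × \sqrt{19} = 5 \sqrt{19}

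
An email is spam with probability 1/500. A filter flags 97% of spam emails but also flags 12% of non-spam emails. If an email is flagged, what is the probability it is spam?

Let D = the rare event, + = positive/flagged.
P(D) = 1/500
P(+|D) = 97/100
P(+|D') = 12/100 = 3/25
P(+) = P(+|D)P(D) + P(+|D')P(D')
     = \frac{97}{100} × \frac{1}{500} + \frac{3}{25} × \frac{499}{500}
     = \frac{1217}{10000}
P(D|+) = P(+|D)P(D)/P(+) = \frac{97}{6085}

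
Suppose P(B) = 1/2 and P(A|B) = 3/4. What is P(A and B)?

By definition, P(A|B) = P(A ∩ B) / P(B)
So P(A ∩ B) = P(A|B) × P(B)
= 3/4 × 1/2
= 3/8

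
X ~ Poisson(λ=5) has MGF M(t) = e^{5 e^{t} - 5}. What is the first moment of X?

To find E[X], compute M^(1)(0):
M^(1)(t) = 5 e^{t} e^{5 e^{t} - 5}
M^(1)(0) = 5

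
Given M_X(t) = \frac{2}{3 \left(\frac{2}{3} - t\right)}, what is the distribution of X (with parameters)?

The MGF M(t) = \frac{2}{3 \left(\frac{2}{3} - t\right)} is the standard form for the Exponential distribution.
Comparing with the known MGF formula identifies: Exponential(rate λ=2/3)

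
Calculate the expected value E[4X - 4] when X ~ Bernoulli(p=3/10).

For X ~ Bernoulli(p=3/10):
E[X] = \frac{3}{10}
E[4X - 4] = 4 × E[X] - 4 = - \frac{14}{5}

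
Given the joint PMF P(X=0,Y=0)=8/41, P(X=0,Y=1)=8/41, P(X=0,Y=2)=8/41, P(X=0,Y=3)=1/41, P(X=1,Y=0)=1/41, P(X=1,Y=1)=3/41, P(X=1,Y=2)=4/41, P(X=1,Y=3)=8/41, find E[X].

First find marginal of X:
P(X=0) = 25/41
P(X=1) = 16/41
E[X] = 0 × 25/41 + 1 × 16/41 = 16/41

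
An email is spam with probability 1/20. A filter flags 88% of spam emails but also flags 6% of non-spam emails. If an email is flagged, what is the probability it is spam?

Let D = the rare event, + = positive/flagged.
P(D) = 1/20
P(+|D) = 88/100 = 22/25
P(+|D') = 6/100 = 3/50
P(+) = P(+|D)P(D) + P(+|D')P(D')
     = \frac{22}{25} × \frac{1}{20} + \frac{3}{50} × \frac{19}{20}
     = \frac{101}{1000}
P(D|+) = P(+|D)P(D)/P(+) = \frac{44}{101}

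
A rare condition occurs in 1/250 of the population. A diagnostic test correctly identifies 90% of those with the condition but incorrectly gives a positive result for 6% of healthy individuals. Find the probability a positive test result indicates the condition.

Let D = the rare event, + = positive/flagged.
P(D) = 1/250
P(+|D) = 90/100 = 9/10
P(+|D') = 6/100 = 3/50
P(+) = P(+|D)P(D) + P(+|D')P(D')
     = \frac{9}{10} × \frac{1}{250} + \frac{3}{50} × \frac{249}{250}
     = \frac{198}{3125}
P(D|+) = P(+|D)P(D)/P(+) = \frac{5}{88}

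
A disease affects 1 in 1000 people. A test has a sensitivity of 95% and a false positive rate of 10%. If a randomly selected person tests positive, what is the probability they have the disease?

Let D = the rare event, + = positive/flagged.
P(D) = 1/1000
P(+|D) = 95/100 = 19/20
P(+|D') = 10/100 = 1/10
P(+) = P(+|D)P(D) + P(+|D')P(D')
     = \frac{19}{20} × \frac{1}{1000} + \frac{1}{10} × \frac{999}{1000}
     = \frac{2017}{20000}
P(D|+) = P(+|D)P(D)/P(+) = \frac{19}{2017}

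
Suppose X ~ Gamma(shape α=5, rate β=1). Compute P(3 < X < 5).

P(3 < X < 5) = ∫_{3}^{5} f(x) dx
where f(x) = \frac{x^{4} e^{- x}}{24}
= \frac{-523 + 131 e^{2}}{8 e^{5}}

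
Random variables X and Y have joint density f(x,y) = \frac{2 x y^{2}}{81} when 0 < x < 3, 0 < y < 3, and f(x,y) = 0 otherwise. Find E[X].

f_X(x) = ∫_0^3 \frac{2 x y^{2}}{81} dy = \frac{2 x}{9}
E[X] = ∫_0^3 x × (\frac{2 x}{9}) dx = 2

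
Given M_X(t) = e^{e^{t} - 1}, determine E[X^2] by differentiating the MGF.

To find E[X^2], compute M^(2)(0):
M^(1)(t) = e^{t} e^{e^{t} - 1}
M^(2)(t) = e^{2 t} e^{e^{t} - 1} + e^{t} e^{e^{t} - 1}
M^(2)(0) = 2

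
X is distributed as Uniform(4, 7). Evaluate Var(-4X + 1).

For X ~ Uniform(4, 7):
Var(X) = \frac{3}{4}
Var(-4X + 1) = (-4)² × Var(X) = 16 × \frac{3}{4} = 12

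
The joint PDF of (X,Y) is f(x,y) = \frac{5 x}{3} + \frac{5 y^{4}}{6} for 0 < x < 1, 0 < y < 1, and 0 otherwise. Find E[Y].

E[Y] = ∫_0^1 ∫_0^1 y × f(x,y) dx dy
= \frac{5}{9}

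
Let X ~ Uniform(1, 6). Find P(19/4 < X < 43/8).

P(19/4 < X < 43/8) = ∫_{19/4}^{43/8} f(x) dx
where f(x) = \frac{1}{5}
= \frac{1}{8}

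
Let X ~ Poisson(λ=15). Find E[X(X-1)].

E[X(X-1)] = E[X² - X] = E[X²] - E[X]
E[X] = 15
E[X²] = Var(X) + (E[X])² = 15 + (15)² = 240
E[X(X-1)] = 240 - 15 = 225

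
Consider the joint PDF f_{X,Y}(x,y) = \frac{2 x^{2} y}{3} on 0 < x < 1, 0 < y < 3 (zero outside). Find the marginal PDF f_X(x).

f_X(x) = ∫_0^3 f(x,y) dy
= ∫_0^3 \frac{2 x^{2} y}{3} dy
= 3 x^{2} for 0 < x < 1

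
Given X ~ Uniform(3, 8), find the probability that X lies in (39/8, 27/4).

P(39/8 < X < 27/4) = ∫_{39/8}^{27/4} f(x) dx
where f(x) = \frac{1}{5}
= \frac{3}{8}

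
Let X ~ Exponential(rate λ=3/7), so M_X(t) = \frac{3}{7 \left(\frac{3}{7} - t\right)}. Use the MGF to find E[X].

To find E[X], compute M^(1)(0):
M^(1)(t) = \frac{3}{7 \left(\frac{3}{7} - t\right)^{2}}
M^(1)(0) = \frac{7}{3}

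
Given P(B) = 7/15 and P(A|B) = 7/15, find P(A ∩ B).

By definition, P(A|B) = P(A ∩ B) / P(B)
So P(A ∩ B) = P(A|B) × P(B)
= 7/15 × 7/15
= 49/225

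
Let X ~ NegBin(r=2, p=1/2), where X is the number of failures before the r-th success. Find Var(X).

For X ~ NegBin(r=2, p=1/2), where X is the number of failures before the r-th success:
Var(X) = 4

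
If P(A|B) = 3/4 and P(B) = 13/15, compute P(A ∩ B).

By definition, P(A|B) = P(A ∩ B) / P(B)
So P(A ∩ B) = P(A|B) × P(B)
= 3/4 × 13/15
= 13/20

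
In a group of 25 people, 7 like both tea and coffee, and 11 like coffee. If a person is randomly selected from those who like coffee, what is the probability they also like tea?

P(A ∩ B) = 7/25
P(B) = 11/25
P(A|B) = P(A ∩ B) / P(B) = (7/25) / (11/25) = 7/11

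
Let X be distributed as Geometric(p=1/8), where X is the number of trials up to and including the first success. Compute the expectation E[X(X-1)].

E[X(X-1)] = E[X² - X] = E[X²] - E[X]
E[X] = 8
E[X²] = Var(X) + (E[X])² = 56 + (8)² = 120
E[X(X-1)] = 120 - 8 = 112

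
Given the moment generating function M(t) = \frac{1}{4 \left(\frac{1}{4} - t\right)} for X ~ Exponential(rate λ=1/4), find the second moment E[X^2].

To find E[X^2], compute M^(2)(0):
M^(1)(t) = \frac{1}{4 \left(\frac{1}{4} - t\right)^{2}}
M^(2)(t) = \frac{1}{2 \left(\frac{1}{4} - t\right)^{3}}
M^(2)(0) = 32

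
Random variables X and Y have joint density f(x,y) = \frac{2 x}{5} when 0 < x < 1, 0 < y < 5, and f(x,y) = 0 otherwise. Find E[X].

f_X(x) = ∫_0^5 \frac{2 x}{5} dy = 2 x
E[X] = ∫_0^1 x × (2 x) dx = \frac{2}{3}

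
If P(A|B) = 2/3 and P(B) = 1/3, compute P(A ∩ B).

By definition, P(A|B) = P(A ∩ B) / P(B)
So P(A ∩ B) = P(A|B) × P(B)
= 2/3 × 1/3
= 2/9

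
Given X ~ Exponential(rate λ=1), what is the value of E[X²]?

Using the identity E[X²] = Var(X) + (E[X])²:
E[X] = 1
Var(X) = 1
E[X²] = 1 + (1)²
= 2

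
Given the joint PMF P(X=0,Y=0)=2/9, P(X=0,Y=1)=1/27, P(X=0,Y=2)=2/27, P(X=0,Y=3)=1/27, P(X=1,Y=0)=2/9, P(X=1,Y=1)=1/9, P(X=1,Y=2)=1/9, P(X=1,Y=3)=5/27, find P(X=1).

P(X=1) = P(X=1,Y=0) + P(X=1,Y=1) + P(X=1,Y=2) + P(X=1,Y=3)
= 2/9 + 1/9 + 1/9 + 5/27
= 17/27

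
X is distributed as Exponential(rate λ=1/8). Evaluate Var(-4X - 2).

For X ~ Exponential(rate λ=1/8):
Var(X) = 64
Var(-4X - 2) = (-4)² × Var(X) = 16 × 64 = 1024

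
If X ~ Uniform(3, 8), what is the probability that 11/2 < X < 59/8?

P(11/2 < X < 59/8) = ∫_{11/2}^{59/8} f(x) dx
where f(x) = \frac{1}{5}
= \frac{3}{8}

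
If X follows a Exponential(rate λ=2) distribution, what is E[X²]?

Using the identity E[X²] = Var(X) + (E[X])²:
E[X] = \frac{1}{2}
Var(X) = \frac{1}{4}
E[X²] = \frac{1}{4} + (\frac{1}{2})²
= \frac{1}{2}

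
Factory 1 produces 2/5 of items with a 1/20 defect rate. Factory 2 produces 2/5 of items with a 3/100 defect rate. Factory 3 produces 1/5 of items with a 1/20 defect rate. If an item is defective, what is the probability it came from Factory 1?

Using Bayes' theorem:
P(F1) = 2/5, P(D|F1) = 1/20
P(F2) = 2/5, P(D|F2) = 3/100
P(F3) = 1/5, P(D|F3) = 1/20
P(D) = P(D|F1)P(F1) + P(D|F2)P(F2) + P(D|F3)P(F3)
     = \frac{21}{500}
P(F1|D) = P(D|F1)P(F1) / P(D)
= \frac{10}{21}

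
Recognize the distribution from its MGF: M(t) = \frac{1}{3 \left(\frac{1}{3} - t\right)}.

The MGF M(t) = \frac{1}{3 \left(\frac{1}{3} - t\right)} is the standard form for the Exponential distribution.
Comparing with the known MGF formula identifies: Exponential(rate λ=1/3)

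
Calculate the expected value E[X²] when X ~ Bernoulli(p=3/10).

Using the identity E[X²] = Var(X) + (E[X])²:
E[X] = \frac{3}{10}
Var(X) = \frac{21}{100}
E[X²] = \frac{21}{100} + (\frac{3}{10})²
= \frac{3}{10}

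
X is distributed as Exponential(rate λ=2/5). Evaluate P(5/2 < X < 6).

P(5/2 < X < 6) = ∫_{5/2}^{6} f(x) dx
where f(x) = \frac{2 e^{- \frac{2 x}{5}}}{5}
= - \frac{1}{e^{\frac{12}{5}}} + e^{-1}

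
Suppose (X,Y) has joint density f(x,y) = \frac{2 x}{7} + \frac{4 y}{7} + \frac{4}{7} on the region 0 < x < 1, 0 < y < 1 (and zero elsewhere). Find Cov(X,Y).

E[XY] = ∫∫ xy × f(x,y) dx dy = \frac{2}{7}
E[X] = \frac{11}{21}
E[Y] = \frac{23}{42}
Cov(X,Y) = E[XY] - E[X]E[Y] = - \frac{1}{882}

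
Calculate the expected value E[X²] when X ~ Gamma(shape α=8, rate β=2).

Using the identity E[X²] = Var(X) + (E[X])²:
E[X] = 4
Var(X) = 2
E[X²] = 2 + (4)²
= 18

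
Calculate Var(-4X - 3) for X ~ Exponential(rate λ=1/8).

For X ~ Exponential(rate λ=1/8):
Var(X) = 64
Var(-4X - 3) = (-4)² × Var(X) = 16 × 64 = 1024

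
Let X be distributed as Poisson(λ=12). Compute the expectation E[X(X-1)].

E[X(X-1)] = E[X² - X] = E[X²] - E[X]
E[X] = 12
E[X²] = Var(X) + (E[X])² = 12 + (12)² = 156
E[X(X-1)] = 156 - 12 = 144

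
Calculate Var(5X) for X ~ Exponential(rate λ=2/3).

For X ~ Exponential(rate λ=2/3):
Var(X) = \frac{9}{4}
Var(5X) = (5)² × Var(X) = 25 × \frac{9}{4} = \frac{225}{4}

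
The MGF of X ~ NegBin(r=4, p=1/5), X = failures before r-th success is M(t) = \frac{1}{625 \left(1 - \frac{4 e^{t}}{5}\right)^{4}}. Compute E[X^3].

To find E[X^3], compute M^(3)(0):
M^(1)(t) = \frac{16 e^{t}}{3125 \left(1 - \frac{4 e^{t}}{5}\right)^{5}}
M^(2)(t) = \frac{16 e^{t}}{3125 \left(1 - \frac{4 e^{t}}{5}\right)^{5}} + \frac{64 e^{2 t}}{3125 \left(1 - \frac{4 e^{t}}{5}\right)^{6}}
M^(3)(t) = \frac{16 e^{t}}{3125 \left(1 - \frac{4 e^{t}}{5}\right)^{5}} + \frac{192 e^{2 t}}{3125 \left(1 - \frac{4 e^{t}}{5}\right)^{6}} + \frac{1536 e^{3 t}}{15625 \left(1 - \frac{4 e^{t}}{5}\right)^{7}}
M^(3)(0) = 8656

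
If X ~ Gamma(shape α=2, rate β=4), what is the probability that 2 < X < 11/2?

P(2 < X < 11/2) = ∫_{2}^{11/2} f(x) dx
where f(x) = 16 x e^{- 4 x}
= \frac{-23 + 9 e^{14}}{e^{22}}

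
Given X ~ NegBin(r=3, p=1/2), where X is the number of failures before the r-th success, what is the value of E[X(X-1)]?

E[X(X-1)] = E[X² - X] = E[X²] - E[X]
E[X] = 3
E[X²] = Var(X) + (E[X])² = 6 + (3)² = 15
E[X(X-1)] = 15 - 3 = 12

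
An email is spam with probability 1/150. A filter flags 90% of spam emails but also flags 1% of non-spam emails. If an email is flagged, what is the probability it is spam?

Let D = the rare event, + = positive/flagged.
P(D) = 1/150
P(+|D) = 90/100 = 9/10
P(+|D') = 1/100
P(+) = P(+|D)P(D) + P(+|D')P(D')
     = \frac{9}{10} × \frac{1}{150} + \frac{1}{100} × \frac{149}{150}
     = \frac{239}{15000}
P(D|+) = P(+|D)P(D)/P(+) = \frac{90}{239}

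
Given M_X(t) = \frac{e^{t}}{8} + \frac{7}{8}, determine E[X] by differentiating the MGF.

To find E[X], compute M^(1)(0):
M^(1)(t) = \frac{e^{t}}{8}
M^(1)(0) = \frac{1}{8}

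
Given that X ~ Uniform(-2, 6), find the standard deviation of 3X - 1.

For X ~ Uniform(-2, 6):
Var(X) = \frac{16}{3}
SD(X) = √(Var(X)) = √(\frac{16}{3}) = \frac{4 \sqrt{3}}{3}
SD(3X - 1) = |3| × SD(X) = 3 × \frac{4 \sqrt{3}}{3} = 4 \sqrt{3}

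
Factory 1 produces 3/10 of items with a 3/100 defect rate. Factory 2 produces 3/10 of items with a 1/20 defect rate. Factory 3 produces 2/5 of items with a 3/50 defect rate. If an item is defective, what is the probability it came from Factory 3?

Using Bayes' theorem:
P(F1) = 3/10, P(D|F1) = 3/100
P(F2) = 3/10, P(D|F2) = 1/20
P(F3) = 2/5, P(D|F3) = 3/50
P(D) = P(D|F1)P(F1) + P(D|F2)P(F2) + P(D|F3)P(F3)
     = \frac{6}{125}
P(F3|D) = P(D|F3)P(F3) / P(D)
= \frac{1}{2}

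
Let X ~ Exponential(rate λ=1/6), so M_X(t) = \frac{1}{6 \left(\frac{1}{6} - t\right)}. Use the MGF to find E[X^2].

To find E[X^2], compute M^(2)(0):
M^(1)(t) = \frac{1}{6 \left(\frac{1}{6} - t\right)^{2}}
M^(2)(t) = \frac{1}{3 \left(\frac{1}{6} - t\right)^{3}}
M^(2)(0) = 72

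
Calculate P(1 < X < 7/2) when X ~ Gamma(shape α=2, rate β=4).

P(1 < X < 7/2) = ∫_{1}^{7/2} f(x) dx
where f(x) = 16 x e^{- 4 x}
= \frac{5 \left(-3 + e^{10}\right)}{e^{14}}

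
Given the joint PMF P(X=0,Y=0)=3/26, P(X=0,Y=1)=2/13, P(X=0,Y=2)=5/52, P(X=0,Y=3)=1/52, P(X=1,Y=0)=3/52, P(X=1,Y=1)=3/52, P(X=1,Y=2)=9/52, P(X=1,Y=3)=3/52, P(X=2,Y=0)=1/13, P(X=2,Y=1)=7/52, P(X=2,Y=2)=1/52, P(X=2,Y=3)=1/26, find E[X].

First find marginal of X:
P(X=0) = 5/13
P(X=1) = 9/26
P(X=2) = 7/26
E[X] = 0 × 5/13 + 1 × 9/26 + 2 × 7/26 = 23/26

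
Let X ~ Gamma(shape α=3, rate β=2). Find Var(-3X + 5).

For X ~ Gamma(shape α=3, rate β=2):
Var(X) = \frac{3}{4}
Var(-3X + 5) = (-3)² × Var(X) = 9 × \frac{3}{4} = \frac{27}{4}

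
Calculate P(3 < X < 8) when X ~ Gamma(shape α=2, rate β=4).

P(3 < X < 8) = ∫_{3}^{8} f(x) dx
where f(x) = 16 x e^{- 4 x}
= \frac{-33 + 13 e^{20}}{e^{32}}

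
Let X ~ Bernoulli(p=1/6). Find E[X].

For X ~ Bernoulli(p=1/6), the expected value is:
E[X] = \frac{1}{6}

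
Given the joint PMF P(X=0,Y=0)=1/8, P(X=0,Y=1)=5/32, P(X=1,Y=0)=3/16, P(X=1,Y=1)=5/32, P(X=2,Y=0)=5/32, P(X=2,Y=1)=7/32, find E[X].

First find marginal of X:
P(X=0) = 9/32
P(X=1) = 11/32
P(X=2) = 3/8
E[X] = 0 × 9/32 + 1 × 11/32 + 2 × 3/8 = 35/32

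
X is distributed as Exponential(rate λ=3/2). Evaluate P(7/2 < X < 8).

P(7/2 < X < 8) = ∫_{7/2}^{8} f(x) dx
where f(x) = \frac{3 e^{- \frac{3 x}{2}}}{2}
= - \frac{1}{e^{12}} + e^{- \frac{21}{4}}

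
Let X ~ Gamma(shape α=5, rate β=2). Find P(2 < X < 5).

P(2 < X < 5) = ∫_{2}^{5} f(x) dx
where f(x) = \frac{4 x^{4} e^{- 2 x}}{3}
= \frac{-1933 + 103 e^{6}}{3 e^{10}}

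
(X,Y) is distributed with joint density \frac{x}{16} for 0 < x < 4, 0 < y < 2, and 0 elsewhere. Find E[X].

f_X(x) = ∫_0^2 \frac{x}{16} dy = \frac{x}{8}
E[X] = ∫_0^4 x × (\frac{x}{8}) dx = \frac{8}{3}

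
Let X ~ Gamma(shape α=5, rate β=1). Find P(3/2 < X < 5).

P(3/2 < X < 5) = ∫_{3/2}^{5} f(x) dx
where f(x) = \frac{x^{4} e^{- x}}{24}
= - \frac{523}{8 e^{5}} + \frac{563}{128 e^{\frac{3}{2}}}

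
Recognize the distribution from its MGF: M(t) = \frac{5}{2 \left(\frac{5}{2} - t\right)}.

The MGF M(t) = \frac{5}{2 \left(\frac{5}{2} - t\right)} is the standard form for the Exponential distribution.
Comparing with the known MGF formula identifies: Exponential(rate λ=5/2)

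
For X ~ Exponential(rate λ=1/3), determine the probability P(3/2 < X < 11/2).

P(3/2 < X < 11/2) = ∫_{3/2}^{11/2} f(x) dx
where f(x) = \frac{e^{- \frac{x}{3}}}{3}
= - \frac{1}{e^{\frac{11}{6}}} + e^{- \frac{1}{2}}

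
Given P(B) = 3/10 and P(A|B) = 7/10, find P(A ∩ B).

By definition, P(A|B) = P(A ∩ B) / P(B)
So P(A ∩ B) = P(A|B) × P(B)
= 7/10 × 3/10
= 21/100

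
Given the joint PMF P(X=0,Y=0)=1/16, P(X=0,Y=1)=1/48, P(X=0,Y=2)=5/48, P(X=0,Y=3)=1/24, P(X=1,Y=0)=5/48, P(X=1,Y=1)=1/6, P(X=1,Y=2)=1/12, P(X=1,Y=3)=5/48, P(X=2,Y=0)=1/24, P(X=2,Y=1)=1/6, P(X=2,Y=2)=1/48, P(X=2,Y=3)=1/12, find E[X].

First find marginal of X:
P(X=0) = 11/48
P(X=1) = 11/24
P(X=2) = 5/16
E[X] = 0 × 11/48 + 1 × 11/24 + 2 × 5/16 = 13/12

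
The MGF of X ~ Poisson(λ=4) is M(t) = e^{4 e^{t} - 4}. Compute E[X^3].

To find E[X^3], compute M^(3)(0):
M^(1)(t) = 4 e^{t} e^{4 e^{t} - 4}
M^(2)(t) = 16 e^{2 t} e^{4 e^{t} - 4} + 4 e^{t} e^{4 e^{t} - 4}
M^(3)(t) = 64 e^{3 t} e^{4 e^{t} - 4} + 48 e^{2 t} e^{4 e^{t} - 4} + 4 e^{t} e^{4 e^{t} - 4}
M^(3)(0) = 116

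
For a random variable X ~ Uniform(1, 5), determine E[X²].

Using the identity E[X²] = Var(X) + (E[X])²:
E[X] = 3
Var(X) = \frac{4}{3}
E[X²] = \frac{4}{3} + (3)²
= \frac{31}{3}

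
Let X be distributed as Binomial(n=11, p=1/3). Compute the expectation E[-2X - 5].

For X ~ Binomial(n=11, p=1/3):
E[X] = \frac{11}{3}
E[-2X - 5] = -2 × E[X] - 5 = - \frac{37}{3}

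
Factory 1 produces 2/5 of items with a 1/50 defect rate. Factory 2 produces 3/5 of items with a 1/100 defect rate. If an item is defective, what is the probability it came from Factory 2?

Using Bayes' theorem:
P(F1) = 2/5, P(D|F1) = 1/50
P(F2) = 3/5, P(D|F2) = 1/100
P(D) = P(D|F1)P(F1) + P(D|F2)P(F2)
     = \frac{7}{500}
P(F2|D) = P(D|F2)P(F2) / P(D)
= \frac{3}{7}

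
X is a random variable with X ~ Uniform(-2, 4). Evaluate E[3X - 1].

For X ~ Uniform(-2, 4):
E[X] = 1
E[3X - 1] = 3 × E[X] - 1 = 2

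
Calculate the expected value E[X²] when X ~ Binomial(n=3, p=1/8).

Using the identity E[X²] = Var(X) + (E[X])²:
E[X] = \frac{3}{8}
Var(X) = \frac{21}{64}
E[X²] = \frac{21}{64} + (\frac{3}{8})²
= \frac{15}{32}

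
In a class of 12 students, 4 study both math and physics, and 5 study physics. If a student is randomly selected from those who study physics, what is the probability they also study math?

P(A ∩ B) = 4/12 = 1/3
P(B) = 5/12
P(A|B) = P(A ∩ B) / P(B) = (1/3) / (5/12) = 4/5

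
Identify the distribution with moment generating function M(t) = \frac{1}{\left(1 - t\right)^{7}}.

The MGF M(t) = \frac{1}{\left(1 - t\right)^{7}} is the standard form for the Gamma distribution.
Comparing with the known MGF formula identifies: Gamma(shape α=7, rate β=1)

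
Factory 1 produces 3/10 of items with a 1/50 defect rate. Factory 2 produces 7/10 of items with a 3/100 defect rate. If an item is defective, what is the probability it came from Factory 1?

Using Bayes' theorem:
P(F1) = 3/10, P(D|F1) = 1/50
P(F2) = 7/10, P(D|F2) = 3/100
P(D) = P(D|F1)P(F1) + P(D|F2)P(F2)
     = \frac{27}{1000}
P(F1|D) = P(D|F1)P(F1) / P(D)
= \frac{2}{9}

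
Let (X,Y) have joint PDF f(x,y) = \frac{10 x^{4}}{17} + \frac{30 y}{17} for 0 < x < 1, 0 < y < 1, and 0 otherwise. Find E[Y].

E[Y] = ∫_0^1 ∫_0^1 y × f(x,y) dx dy
= \frac{11}{17}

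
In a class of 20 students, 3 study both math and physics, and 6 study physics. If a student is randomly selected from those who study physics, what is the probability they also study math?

P(A ∩ B) = 3/20
P(B) = 6/20 = 3/10
P(A|B) = P(A ∩ B) / P(B) = (3/20) / (3/10) = 1/2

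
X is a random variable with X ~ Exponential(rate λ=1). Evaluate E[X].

For X ~ Exponential(rate λ=1), the expected value is:
E[X] = 1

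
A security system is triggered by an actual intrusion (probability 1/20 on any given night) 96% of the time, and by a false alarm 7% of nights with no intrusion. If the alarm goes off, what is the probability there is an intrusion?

Let D = the rare event, + = positive/flagged.
P(D) = 1/20
P(+|D) = 96/100 = 24/25
P(+|D') = 7/100
P(+) = P(+|D)P(D) + P(+|D')P(D')
     = \frac{24}{25} × \frac{1}{20} + \frac{7}{100} × \frac{19}{20}
     = \frac{229}{2000}
P(D|+) = P(+|D)P(D)/P(+) = \frac{96}{229}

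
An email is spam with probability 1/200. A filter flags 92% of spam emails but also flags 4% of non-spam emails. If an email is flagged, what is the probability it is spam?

Let D = the rare event, + = positive/flagged.
P(D) = 1/200
P(+|D) = 92/100 = 23/25
P(+|D') = 4/100 = 1/25
P(+) = P(+|D)P(D) + P(+|D')P(D')
     = \frac{23}{25} × \frac{1}{200} + \frac{1}{25} × \frac{199}{200}
     = \frac{111}{2500}
P(D|+) = P(+|D)P(D)/P(+) = \frac{23}{222}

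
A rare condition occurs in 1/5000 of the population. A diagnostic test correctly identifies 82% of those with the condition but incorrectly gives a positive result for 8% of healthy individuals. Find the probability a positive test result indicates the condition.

Let D = the rare event, + = positive/flagged.
P(D) = 1/5000
P(+|D) = 82/100 = 41/50
P(+|D') = 8/100 = 2/25
P(+) = P(+|D)P(D) + P(+|D')P(D')
     = \frac{41}{50} × \frac{1}{5000} + \frac{2}{25} × \frac{4999}{5000}
     = \frac{20037}{250000}
P(D|+) = P(+|D)P(D)/P(+) = \frac{41}{20037}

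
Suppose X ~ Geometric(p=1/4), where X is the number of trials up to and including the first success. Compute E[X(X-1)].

E[X(X-1)] = E[X² - X] = E[X²] - E[X]
E[X] = 4
E[X²] = Var(X) + (E[X])² = 12 + (4)² = 28
E[X(X-1)] = 28 - 4 = 24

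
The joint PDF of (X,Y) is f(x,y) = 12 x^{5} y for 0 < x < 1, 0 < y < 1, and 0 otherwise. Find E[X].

E[X] = ∫_0^1 ∫_0^1 x × f(x,y) dy dx
= ∫_0^1 ∫_0^1 x × (12 x^{5} y) dy dx
= \frac{6}{7}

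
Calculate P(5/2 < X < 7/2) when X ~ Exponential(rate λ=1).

P(5/2 < X < 7/2) = ∫_{5/2}^{7/2} f(x) dx
where f(x) = e^{- x}
= - \frac{1 - e}{e^{\frac{7}{2}}}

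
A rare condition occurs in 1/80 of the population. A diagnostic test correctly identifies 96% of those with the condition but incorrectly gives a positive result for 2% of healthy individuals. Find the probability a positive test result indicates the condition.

Let D = the rare event, + = positive/flagged.
P(D) = 1/80
P(+|D) = 96/100 = 24/25
P(+|D') = 2/100 = 1/50
P(+) = P(+|D)P(D) + P(+|D')P(D')
     = \frac{24}{25} × \frac{1}{80} + \frac{1}{50} × \frac{79}{80}
     = \frac{127}{4000}
P(D|+) = P(+|D)P(D)/P(+) = \frac{48}{127}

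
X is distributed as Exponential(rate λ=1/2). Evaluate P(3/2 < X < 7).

P(3/2 < X < 7) = ∫_{3/2}^{7} f(x) dx
where f(x) = \frac{e^{- \frac{x}{2}}}{2}
= - \frac{1}{e^{\frac{7}{2}}} + e^{- \frac{3}{4}}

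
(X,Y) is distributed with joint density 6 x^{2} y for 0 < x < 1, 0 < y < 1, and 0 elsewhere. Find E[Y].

E[Y] = ∫_0^1 ∫_0^1 y × f(x,y) dx dy
= \frac{2}{3}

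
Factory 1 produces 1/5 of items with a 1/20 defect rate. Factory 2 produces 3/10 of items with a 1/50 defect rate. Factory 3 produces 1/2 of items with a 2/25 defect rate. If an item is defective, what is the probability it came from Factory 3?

Using Bayes' theorem:
P(F1) = 1/5, P(D|F1) = 1/20
P(F2) = 3/10, P(D|F2) = 1/50
P(F3) = 1/2, P(D|F3) = 2/25
P(D) = P(D|F1)P(F1) + P(D|F2)P(F2) + P(D|F3)P(F3)
     = \frac{7}{125}
P(F3|D) = P(D|F3)P(F3) / P(D)
= \frac{5}{7}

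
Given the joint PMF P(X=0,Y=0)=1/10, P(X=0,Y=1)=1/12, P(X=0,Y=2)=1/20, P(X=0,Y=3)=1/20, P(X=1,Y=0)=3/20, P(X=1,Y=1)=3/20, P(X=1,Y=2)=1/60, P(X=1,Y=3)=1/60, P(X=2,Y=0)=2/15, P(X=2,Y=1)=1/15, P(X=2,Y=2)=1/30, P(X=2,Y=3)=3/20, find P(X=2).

P(X=2) = P(X=2,Y=0) + P(X=2,Y=1) + P(X=2,Y=2) + P(X=2,Y=3)
= 2/15 + 1/15 + 1/30 + 3/20
= 23/60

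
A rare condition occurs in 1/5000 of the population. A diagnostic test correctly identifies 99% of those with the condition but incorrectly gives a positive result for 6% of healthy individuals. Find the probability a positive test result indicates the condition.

Let D = the rare event, + = positive/flagged.
P(D) = 1/5000
P(+|D) = 99/100
P(+|D') = 6/100 = 3/50
P(+) = P(+|D)P(D) + P(+|D')P(D')
     = \frac{99}{100} × \frac{1}{5000} + \frac{3}{50} × \frac{4999}{5000}
     = \frac{30093}{500000}
P(D|+) = P(+|D)P(D)/P(+) = \frac{33}{10031}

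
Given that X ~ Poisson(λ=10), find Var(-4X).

For X ~ Poisson(λ=10):
Var(X) = 10
Var(-4X) = (-4)² × Var(X) = 16 × 10 = 160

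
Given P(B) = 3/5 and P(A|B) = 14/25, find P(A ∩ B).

By definition, P(A|B) = P(A ∩ B) / P(B)
So P(A ∩ B) = P(A|B) × P(B)
= 14/25 × 3/5
= 42/125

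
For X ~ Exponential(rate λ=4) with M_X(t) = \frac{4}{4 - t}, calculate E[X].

To find E[X], compute M^(1)(0):
M^(1)(t) = \frac{4}{\left(4 - t\right)^{2}}
M^(1)(0) = \frac{1}{4}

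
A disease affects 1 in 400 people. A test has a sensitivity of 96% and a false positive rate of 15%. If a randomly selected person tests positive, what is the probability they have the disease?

Let D = the rare event, + = positive/flagged.
P(D) = 1/400
P(+|D) = 96/100 = 24/25
P(+|D') = 15/100 = 3/20
P(+) = P(+|D)P(D) + P(+|D')P(D')
     = \frac{24}{25} × \frac{1}{400} + \frac{3}{20} × \frac{399}{400}
     = \frac{6081}{40000}
P(D|+) = P(+|D)P(D)/P(+) = \frac{32}{2027}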